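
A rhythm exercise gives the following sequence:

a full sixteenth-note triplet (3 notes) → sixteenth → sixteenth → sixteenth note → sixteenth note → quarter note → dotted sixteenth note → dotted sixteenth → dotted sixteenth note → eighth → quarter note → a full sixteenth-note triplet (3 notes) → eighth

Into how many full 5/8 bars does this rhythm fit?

One bar of 5/8 = 20 thirty-second notes.
Convert each value to thirty-second notes: a full sixteenth-note triplet (3 notes) (three triplet sixteenths span one eighth) = 4; sixteenth = 2; sixteenth = 2; sixteenth note = 2; sixteenth note = 2; quarter note = 8; dotted sixteenth note = 3; dotted sixteenth = 3; dotted sixteenth note = 3; eighth = 4; quarter note = 8; a full sixteenth-note triplet (3 notes) (three triplet sixteenths span one eighth) = 4; eighth = 4.
Altogether 4 + 2 + 2 + 2 + 2 + 8 + 3 + 3 + 3 + 4 + 8 + 4 + 4 = 49.
49 ÷ 20 = 2 complete bars with 9 left over.

2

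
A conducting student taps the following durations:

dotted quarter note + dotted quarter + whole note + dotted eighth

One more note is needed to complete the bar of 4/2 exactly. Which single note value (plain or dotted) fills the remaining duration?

sixteenth note

The bar of 4/2 = 32 sixteenth notes.
Convert each value to sixteenth notes: dotted quarter note = 6; dotted quarter = 6; whole note = 16; dotted eighth = 3.
Adding: 6 + 6 + 16 + 3 = 31.
Remaining: 32 − 31 = 1 sixteenth note, which is a sixteenth note.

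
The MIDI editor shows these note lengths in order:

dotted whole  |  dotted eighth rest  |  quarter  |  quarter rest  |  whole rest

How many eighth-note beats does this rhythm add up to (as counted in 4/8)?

25.5

One eighth-note beat = 2 sixteenth notes.
In sixteenth notes: dotted whole = 24; dotted eighth rest = 3; quarter = 4; quarter rest = 4; whole rest = 16.
Sum: 24 + 3 + 4 + 4 + 16 = 51.
51 ÷ 2 = 25.5 beats.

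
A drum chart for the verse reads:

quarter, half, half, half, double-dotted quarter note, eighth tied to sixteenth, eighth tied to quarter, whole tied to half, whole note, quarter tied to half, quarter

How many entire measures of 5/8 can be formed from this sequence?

10

One bar of 5/8 = 10 sixteenth notes.
Convert each value to sixteenth notes: quarter = 4; half = 8; half = 8; half = 8; double-dotted quarter note = 7; eighth tied to sixteenth (eighth + sixteenth) = 3; eighth tied to quarter (eighth + quarter) = 6; whole tied to half (whole + half) = 24; whole note = 16; quarter tied to half (quarter + half) = 12; quarter = 4.
Altogether 4 + 8 + 8 + 8 + 7 + 3 + 6 + 24 + 16 + 12 + 4 = 100.
100 ÷ 10 = 10 complete bars with 0 left over.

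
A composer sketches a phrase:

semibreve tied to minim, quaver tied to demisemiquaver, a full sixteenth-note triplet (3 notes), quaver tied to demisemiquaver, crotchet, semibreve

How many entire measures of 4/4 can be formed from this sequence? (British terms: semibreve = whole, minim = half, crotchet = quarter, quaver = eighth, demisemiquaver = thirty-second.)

One bar of 4/4 = 32 thirty-second notes.
Each duration in thirty-second notes: semibreve tied to minim (semibreve + minim) = 48; quaver tied to demisemiquaver (quaver + demisemiquaver) = 5; a full sixteenth-note triplet (3 notes) (three triplet sixteenths span one eighth) = 4; quaver tied to demisemiquaver (quaver + demisemiquaver) = 5; crotchet = 8; semibreve = 32.
Altogether 48 + 5 + 4 + 5 + 8 + 32 = 102.
102 ÷ 32 = 3 complete bars with 6 left over.

3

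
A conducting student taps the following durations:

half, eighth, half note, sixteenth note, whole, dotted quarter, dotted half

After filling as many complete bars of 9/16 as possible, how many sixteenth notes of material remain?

8

One bar of 9/16 = 9 sixteenth notes.
Express everything in sixteenth notes: half = 8; eighth = 2; half note = 8; sixteenth note = 1; whole = 16; dotted quarter = 6; dotted half = 12.
Adding: 8 + 2 + 8 + 1 + 16 + 6 + 12 = 53.
53 ÷ 9 = 5 complete bars with 8 sixteenth notes remaining.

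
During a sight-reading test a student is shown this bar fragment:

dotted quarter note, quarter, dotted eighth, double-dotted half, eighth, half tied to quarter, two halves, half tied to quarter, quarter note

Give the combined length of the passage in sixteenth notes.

Convert each value to sixteenth notes: dotted quarter note = 6; quarter = 4; dotted eighth = 3; double-dotted half = 14; eighth = 2; half tied to quarter (half + quarter) = 12; half = 8; half = 8; half tied to quarter (half + quarter) = 12; quarter note = 4.
Adding: 6 + 4 + 3 + 14 + 2 + 12 + 8 + 8 + 12 + 4 = 73 sixteenth notes.

73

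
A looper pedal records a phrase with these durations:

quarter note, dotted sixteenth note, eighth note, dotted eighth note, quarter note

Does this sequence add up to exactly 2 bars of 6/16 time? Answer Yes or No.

No

One bar of 6/16 = 12 thirty-second notes, so 2 bars = 24.
Working in thirty-second notes: quarter note = 8; dotted sixteenth note = 3; eighth note = 4; dotted eighth note = 6; quarter note = 8.
Altogether 8 + 3 + 4 + 6 + 8 = 29.
29 exceeds 24, so the answer is No.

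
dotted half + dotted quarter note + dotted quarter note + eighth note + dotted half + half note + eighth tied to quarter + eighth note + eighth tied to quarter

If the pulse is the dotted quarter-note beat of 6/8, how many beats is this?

10

One dotted quarter-note beat = 3 eighth notes.
Working in eighth notes: dotted half = 6; dotted quarter note = 3; dotted quarter note = 3; eighth note = 1; dotted half = 6; half note = 4; eighth tied to quarter (eighth + quarter) = 3; eighth note = 1; eighth tied to quarter (eighth + quarter) = 3.
Sum: 6 + 3 + 3 + 1 + 6 + 4 + 3 + 1 + 3 = 30.
30 ÷ 3 = 10 beats.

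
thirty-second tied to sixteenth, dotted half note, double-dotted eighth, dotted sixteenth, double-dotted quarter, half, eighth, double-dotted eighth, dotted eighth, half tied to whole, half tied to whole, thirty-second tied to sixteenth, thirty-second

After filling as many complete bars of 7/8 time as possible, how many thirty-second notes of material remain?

16

One bar of 7/8 = 28 thirty-second notes.
Convert each value to thirty-second notes: thirty-second tied to sixteenth (thirty-second + sixteenth) = 3; dotted half note = 24; double-dotted eighth = 7; dotted sixteenth = 3; double-dotted quarter = 14; half = 16; eighth = 4; double-dotted eighth = 7; dotted eighth = 6; half tied to whole (half + whole) = 48; half tied to whole (half + whole) = 48; thirty-second tied to sixteenth (thirty-second + sixteenth) = 3; thirty-second = 1.
Adding: 3 + 24 + 7 + 3 + 14 + 16 + 4 + 7 + 6 + 48 + 48 + 3 + 1 = 184.
184 ÷ 28 = 6 complete bars with 16 thirty-second notes remaining.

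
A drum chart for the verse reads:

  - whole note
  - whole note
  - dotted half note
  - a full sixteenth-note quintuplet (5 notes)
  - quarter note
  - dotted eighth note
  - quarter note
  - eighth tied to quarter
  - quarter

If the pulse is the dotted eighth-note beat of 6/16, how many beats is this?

One dotted eighth-note beat = 3 sixteenth notes.
Convert each value to sixteenth notes: whole note = 16; whole note = 16; dotted half note = 12; a full sixteenth-note quintuplet (5 notes) (five quintuplet sixteenths span one quarter) = 4; quarter note = 4; dotted eighth note = 3; quarter note = 4; eighth tied to quarter (eighth + quarter) = 6; quarter = 4.
Sum: 16 + 16 + 12 + 4 + 4 + 3 + 4 + 6 + 4 = 69.
69 ÷ 3 = 23 beats.

23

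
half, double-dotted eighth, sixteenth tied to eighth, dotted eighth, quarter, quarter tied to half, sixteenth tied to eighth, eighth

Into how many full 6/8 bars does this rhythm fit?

One bar of 6/8 = 24 thirty-second notes.
Working in thirty-second notes: half = 16; double-dotted eighth = 7; sixteenth tied to eighth (sixteenth + eighth) = 6; dotted eighth = 6; quarter = 8; quarter tied to half (quarter + half) = 24; sixteenth tied to eighth (sixteenth + eighth) = 6; eighth = 4.
Adding: 16 + 7 + 6 + 6 + 8 + 24 + 6 + 4 = 77.
77 ÷ 24 = 3 complete bars with 5 left over.

3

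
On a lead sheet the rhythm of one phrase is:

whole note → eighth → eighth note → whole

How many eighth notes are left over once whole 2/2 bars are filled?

2

One bar of 2/2 = 8 eighth notes.
Each duration in eighth notes: whole note = 8; eighth = 1; eighth note = 1; whole = 8.
Adding: 8 + 1 + 1 + 8 = 18.
18 ÷ 8 = 2 complete bars with 2 eighth notes remaining.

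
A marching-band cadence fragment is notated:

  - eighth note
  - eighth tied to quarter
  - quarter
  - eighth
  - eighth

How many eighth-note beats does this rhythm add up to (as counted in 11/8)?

8

One eighth-note beat = 2 sixteenth notes.
Each duration in sixteenth notes: eighth note = 2; eighth tied to quarter (eighth + quarter) = 6; quarter = 4; eighth = 2; eighth = 2.
Adding: 2 + 6 + 4 + 2 + 2 = 16.
16 ÷ 2 = 8 beats.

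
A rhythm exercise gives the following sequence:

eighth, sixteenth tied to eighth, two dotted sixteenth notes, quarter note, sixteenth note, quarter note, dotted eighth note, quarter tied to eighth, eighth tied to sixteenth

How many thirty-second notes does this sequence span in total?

58

Each duration in thirty-second notes: eighth = 4; sixteenth tied to eighth (sixteenth + eighth) = 6; dotted sixteenth note = 3; dotted sixteenth note = 3; quarter note = 8; sixteenth note = 2; quarter note = 8; dotted eighth note = 6; quarter tied to eighth (quarter + eighth) = 12; eighth tied to sixteenth (eighth + sixteenth) = 6.
Altogether 4 + 6 + 3 + 3 + 8 + 2 + 8 + 6 + 12 + 6 = 58 thirty-second notes.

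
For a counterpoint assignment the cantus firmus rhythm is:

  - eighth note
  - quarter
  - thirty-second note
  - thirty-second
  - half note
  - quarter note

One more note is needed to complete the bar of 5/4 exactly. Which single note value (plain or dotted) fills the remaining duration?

sixteenth note

The bar of 5/4 = 40 thirty-second notes.
Working in thirty-second notes: eighth note = 4; quarter = 8; thirty-second note = 1; thirty-second = 1; half note = 16; quarter note = 8.
Sum: 4 + 8 + 1 + 1 + 16 + 8 = 38.
Remaining: 40 − 38 = 2 thirty-second notes, which is a sixteenth note.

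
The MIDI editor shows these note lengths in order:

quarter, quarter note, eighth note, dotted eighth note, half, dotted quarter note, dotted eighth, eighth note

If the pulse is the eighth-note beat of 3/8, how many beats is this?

16

One eighth-note beat = 2 sixteenth notes.
In sixteenth notes: quarter = 4; quarter note = 4; eighth note = 2; dotted eighth note = 3; half = 8; dotted quarter note = 6; dotted eighth = 3; eighth note = 2.
Adding: 4 + 4 + 2 + 3 + 8 + 6 + 3 + 2 = 32.
32 ÷ 2 = 16 beats.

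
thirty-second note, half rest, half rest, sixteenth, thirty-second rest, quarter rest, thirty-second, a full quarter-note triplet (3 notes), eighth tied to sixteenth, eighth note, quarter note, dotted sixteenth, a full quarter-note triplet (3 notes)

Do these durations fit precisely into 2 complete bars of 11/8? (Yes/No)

No

One bar of 11/8 = 44 thirty-second notes, so 2 bars = 88.
In thirty-second notes: thirty-second note = 1; half rest = 16; half rest = 16; sixteenth = 2; thirty-second rest = 1; quarter rest = 8; thirty-second = 1; a full quarter-note triplet (3 notes) (three triplet quarters span one half) = 16; eighth tied to sixteenth (eighth + sixteenth) = 6; eighth note = 4; quarter note = 8; dotted sixteenth = 3; a full quarter-note triplet (3 notes) (three triplet quarters span one half) = 16.
Adding: 1 + 16 + 16 + 2 + 1 + 8 + 1 + 16 + 6 + 4 + 8 + 3 + 16 = 98.
98 exceeds 88, so the answer is No.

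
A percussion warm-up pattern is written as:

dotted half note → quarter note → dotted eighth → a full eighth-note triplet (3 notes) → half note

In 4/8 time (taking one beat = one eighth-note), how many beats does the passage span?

One eighth-note beat = 2 sixteenth notes.
Convert each value to sixteenth notes: dotted half note = 12; quarter note = 4; dotted eighth = 3; a full eighth-note triplet (3 notes) (three triplet eighths span one quarter) = 4; half note = 8.
Sum: 12 + 4 + 3 + 4 + 8 = 31.
31 ÷ 2 = 15.5 beats.

15.5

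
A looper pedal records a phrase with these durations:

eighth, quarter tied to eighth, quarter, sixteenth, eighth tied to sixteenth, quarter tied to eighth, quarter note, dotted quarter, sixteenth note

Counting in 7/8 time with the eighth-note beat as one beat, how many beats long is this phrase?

16.5

One eighth-note beat = 2 sixteenth notes.
Convert each value to sixteenth notes: eighth = 2; quarter tied to eighth (quarter + eighth) = 6; quarter = 4; sixteenth = 1; eighth tied to sixteenth (eighth + sixteenth) = 3; quarter tied to eighth (quarter + eighth) = 6; quarter note = 4; dotted quarter = 6; sixteenth note = 1.
Total: 2 + 6 + 4 + 1 + 3 + 6 + 4 + 6 + 1 = 33.
33 ÷ 2 = 16.5 beats.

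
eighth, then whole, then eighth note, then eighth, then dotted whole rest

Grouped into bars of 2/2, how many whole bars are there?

One bar of 2/2 = 8 eighth notes.
In eighth notes: eighth = 1; whole = 8; eighth note = 1; eighth = 1; dotted whole rest = 12.
Altogether 1 + 8 + 1 + 1 + 12 = 23.
23 ÷ 8 = 2 complete bars with 7 left over.

2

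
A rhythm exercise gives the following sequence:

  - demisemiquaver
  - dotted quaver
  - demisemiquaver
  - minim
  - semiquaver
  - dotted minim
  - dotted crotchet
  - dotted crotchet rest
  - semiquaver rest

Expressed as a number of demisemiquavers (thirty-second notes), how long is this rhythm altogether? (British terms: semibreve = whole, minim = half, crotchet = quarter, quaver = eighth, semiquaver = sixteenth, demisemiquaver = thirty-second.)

Each duration in thirty-second notes: demisemiquaver = 1; dotted quaver = 6; demisemiquaver = 1; minim = 16; semiquaver = 2; dotted minim = 24; dotted crotchet = 12; dotted crotchet rest = 12; semiquaver rest = 2.
Altogether 1 + 6 + 1 + 16 + 2 + 24 + 12 + 12 + 2 = 76 thirty-second notes.

76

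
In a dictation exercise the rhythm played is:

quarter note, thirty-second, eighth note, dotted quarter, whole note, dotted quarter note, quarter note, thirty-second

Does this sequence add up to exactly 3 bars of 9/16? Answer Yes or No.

No

One bar of 9/16 = 18 thirty-second notes, so 3 bars = 54.
In thirty-second notes: quarter note = 8; thirty-second = 1; eighth note = 4; dotted quarter = 12; whole note = 32; dotted quarter note = 12; quarter note = 8; thirty-second = 1.
Altogether 8 + 1 + 4 + 12 + 32 + 12 + 8 + 1 = 78.
78 exceeds 54, so the answer is No.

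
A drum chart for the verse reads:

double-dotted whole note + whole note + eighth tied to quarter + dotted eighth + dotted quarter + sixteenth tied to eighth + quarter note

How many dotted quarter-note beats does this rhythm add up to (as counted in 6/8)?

One dotted quarter-note beat = 6 sixteenth notes.
In sixteenth notes: double-dotted whole note = 28; whole note = 16; eighth tied to quarter (eighth + quarter) = 6; dotted eighth = 3; dotted quarter = 6; sixteenth tied to eighth (sixteenth + eighth) = 3; quarter note = 4.
Total: 28 + 16 + 6 + 3 + 6 + 3 + 4 = 66.
66 ÷ 6 = 11 beats.

11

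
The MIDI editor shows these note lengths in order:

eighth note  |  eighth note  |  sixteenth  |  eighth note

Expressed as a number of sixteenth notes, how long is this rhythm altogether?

7

Convert each value to sixteenth notes: eighth note = 2; eighth note = 2; sixteenth = 1; eighth note = 2.
Total: 2 + 2 + 1 + 2 = 7 sixteenth notes.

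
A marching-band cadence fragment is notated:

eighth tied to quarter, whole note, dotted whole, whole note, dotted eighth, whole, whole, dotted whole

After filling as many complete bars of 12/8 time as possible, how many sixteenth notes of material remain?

One bar of 12/8 = 24 sixteenth notes.
Each duration in sixteenth notes: eighth tied to quarter (eighth + quarter) = 6; whole note = 16; dotted whole = 24; whole note = 16; dotted eighth = 3; whole = 16; whole = 16; dotted whole = 24.
Altogether 6 + 16 + 24 + 16 + 3 + 16 + 16 + 24 = 121.
121 ÷ 24 = 5 complete bars with 1 sixteenth note remaining.

1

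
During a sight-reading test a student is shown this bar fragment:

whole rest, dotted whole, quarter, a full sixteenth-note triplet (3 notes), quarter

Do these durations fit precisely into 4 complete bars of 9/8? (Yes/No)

One bar of 9/8 = 9 eighth notes, so 4 bars = 36.
In eighth notes: whole rest = 8; dotted whole = 12; quarter = 2; a full sixteenth-note triplet (3 notes) (three triplet sixteenths span one eighth) = 1; quarter = 2.
Sum: 8 + 12 + 2 + 1 + 2 = 25.
25 falls short of 36, so the answer is No.

No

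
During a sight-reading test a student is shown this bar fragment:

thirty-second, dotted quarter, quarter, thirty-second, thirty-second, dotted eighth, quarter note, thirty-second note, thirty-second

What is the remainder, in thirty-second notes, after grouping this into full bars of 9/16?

One bar of 9/16 = 18 thirty-second notes.
In thirty-second notes: thirty-second = 1; dotted quarter = 12; quarter = 8; thirty-second = 1; thirty-second = 1; dotted eighth = 6; quarter note = 8; thirty-second note = 1; thirty-second = 1.
Total: 1 + 12 + 8 + 1 + 1 + 6 + 8 + 1 + 1 = 39.
39 ÷ 18 = 2 complete bars with 3 thirty-second notes remaining.

3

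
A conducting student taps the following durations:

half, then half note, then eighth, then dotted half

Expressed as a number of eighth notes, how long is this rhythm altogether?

In eighth notes: half = 4; half note = 4; eighth = 1; dotted half = 6.
Sum: 4 + 4 + 1 + 6 = 15 eighth notes.

15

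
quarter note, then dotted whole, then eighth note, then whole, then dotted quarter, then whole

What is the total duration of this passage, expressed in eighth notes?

34

Working in eighth notes: quarter note = 2; dotted whole = 12; eighth note = 1; whole = 8; dotted quarter = 3; whole = 8.
Sum: 2 + 12 + 1 + 8 + 3 + 8 = 34 eighth notes.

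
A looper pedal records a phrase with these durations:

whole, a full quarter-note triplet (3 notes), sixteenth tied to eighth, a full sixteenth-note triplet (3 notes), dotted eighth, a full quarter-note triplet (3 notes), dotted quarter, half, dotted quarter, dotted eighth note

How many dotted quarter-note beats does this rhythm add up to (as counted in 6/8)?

10.5

One dotted quarter-note beat = 6 sixteenth notes.
In sixteenth notes: whole = 16; a full quarter-note triplet (3 notes) (three triplet quarters span one half) = 8; sixteenth tied to eighth (sixteenth + eighth) = 3; a full sixteenth-note triplet (3 notes) (three triplet sixteenths span one eighth) = 2; dotted eighth = 3; a full quarter-note triplet (3 notes) (three triplet quarters span one half) = 8; dotted quarter = 6; half = 8; dotted quarter = 6; dotted eighth note = 3.
Sum: 16 + 8 + 3 + 2 + 3 + 8 + 6 + 8 + 6 + 3 = 63.
63 ÷ 6 = 10.5 beats.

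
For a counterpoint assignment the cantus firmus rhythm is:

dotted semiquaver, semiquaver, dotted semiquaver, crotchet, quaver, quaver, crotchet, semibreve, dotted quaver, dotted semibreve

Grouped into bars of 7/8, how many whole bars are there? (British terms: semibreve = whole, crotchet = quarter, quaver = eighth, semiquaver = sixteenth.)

4

One bar of 7/8 = 28 thirty-second notes.
Each duration in thirty-second notes: dotted semiquaver = 3; semiquaver = 2; dotted semiquaver = 3; crotchet = 8; quaver = 4; quaver = 4; crotchet = 8; semibreve = 32; dotted quaver = 6; dotted semibreve = 48.
Total: 3 + 2 + 3 + 8 + 4 + 4 + 8 + 32 + 6 + 48 = 118.
118 ÷ 28 = 4 complete bars with 6 left over.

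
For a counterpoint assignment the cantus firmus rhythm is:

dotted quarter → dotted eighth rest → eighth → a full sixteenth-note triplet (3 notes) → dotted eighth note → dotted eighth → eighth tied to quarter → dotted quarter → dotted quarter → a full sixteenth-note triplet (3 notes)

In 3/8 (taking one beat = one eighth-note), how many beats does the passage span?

19.5

One eighth-note beat = 2 sixteenth notes.
Working in sixteenth notes: dotted quarter = 6; dotted eighth rest = 3; eighth = 2; a full sixteenth-note triplet (3 notes) (three triplet sixteenths span one eighth) = 2; dotted eighth note = 3; dotted eighth = 3; eighth tied to quarter (eighth + quarter) = 6; dotted quarter = 6; dotted quarter = 6; a full sixteenth-note triplet (3 notes) (three triplet sixteenths span one eighth) = 2.
Altogether 6 + 3 + 2 + 2 + 3 + 3 + 6 + 6 + 6 + 2 = 39.
39 ÷ 2 = 19.5 beats.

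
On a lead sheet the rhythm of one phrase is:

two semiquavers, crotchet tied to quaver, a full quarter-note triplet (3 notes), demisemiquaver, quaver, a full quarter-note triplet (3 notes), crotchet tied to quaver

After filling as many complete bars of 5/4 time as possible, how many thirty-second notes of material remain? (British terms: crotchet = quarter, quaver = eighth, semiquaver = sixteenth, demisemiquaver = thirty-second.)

One bar of 5/4 = 40 thirty-second notes.
Each duration in thirty-second notes: semiquaver = 2; semiquaver = 2; crotchet tied to quaver (crotchet + quaver) = 12; a full quarter-note triplet (3 notes) (three triplet quarters span one half) = 16; demisemiquaver = 1; quaver = 4; a full quarter-note triplet (3 notes) (three triplet quarters span one half) = 16; crotchet tied to quaver (crotchet + quaver) = 12.
Adding: 2 + 2 + 12 + 16 + 1 + 4 + 16 + 12 = 65.
65 ÷ 40 = 1 complete bar with 25 thirty-second notes remaining.

25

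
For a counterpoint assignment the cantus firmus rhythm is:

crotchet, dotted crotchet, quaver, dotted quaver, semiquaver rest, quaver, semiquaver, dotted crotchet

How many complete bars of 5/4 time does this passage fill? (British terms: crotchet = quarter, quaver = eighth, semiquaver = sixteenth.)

One bar of 5/4 = 20 sixteenth notes.
Each duration in sixteenth notes: crotchet = 4; dotted crotchet = 6; quaver = 2; dotted quaver = 3; semiquaver rest = 1; quaver = 2; semiquaver = 1; dotted crotchet = 6.
Altogether 4 + 6 + 2 + 3 + 1 + 2 + 1 + 6 = 25.
25 ÷ 20 = 1 complete bar with 5 left over.

1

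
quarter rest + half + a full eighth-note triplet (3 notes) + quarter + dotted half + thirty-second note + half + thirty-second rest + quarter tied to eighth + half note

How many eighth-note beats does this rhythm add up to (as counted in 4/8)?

27.5

One eighth-note beat = 4 thirty-second notes.
Each duration in thirty-second notes: quarter rest = 8; half = 16; a full eighth-note triplet (3 notes) (three triplet eighths span one quarter) = 8; quarter = 8; dotted half = 24; thirty-second note = 1; half = 16; thirty-second rest = 1; quarter tied to eighth (quarter + eighth) = 12; half note = 16.
Sum: 8 + 16 + 8 + 8 + 24 + 1 + 16 + 1 + 12 + 16 = 110.
110 ÷ 4 = 27.5 beats.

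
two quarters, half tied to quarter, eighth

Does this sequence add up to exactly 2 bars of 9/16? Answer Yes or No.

No

One bar of 9/16 = 9 sixteenth notes, so 2 bars = 18.
Working in sixteenth notes: quarter = 4; quarter = 4; half tied to quarter (half + quarter) = 12; eighth = 2.
Sum: 4 + 4 + 12 + 2 = 22.
22 exceeds 18, so the answer is No.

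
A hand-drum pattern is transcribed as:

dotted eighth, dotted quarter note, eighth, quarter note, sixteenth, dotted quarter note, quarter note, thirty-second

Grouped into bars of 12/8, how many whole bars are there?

1

One bar of 12/8 = 48 thirty-second notes.
Working in thirty-second notes: dotted eighth = 6; dotted quarter note = 12; eighth = 4; quarter note = 8; sixteenth = 2; dotted quarter note = 12; quarter note = 8; thirty-second = 1.
Altogether 6 + 12 + 4 + 8 + 2 + 12 + 8 + 1 = 53.
53 ÷ 48 = 1 complete bar with 5 left over.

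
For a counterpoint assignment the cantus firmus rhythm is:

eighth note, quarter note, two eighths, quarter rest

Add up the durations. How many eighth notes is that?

7

In eighth notes: eighth note = 1; quarter note = 2; eighth = 1; eighth = 1; quarter rest = 2.
Adding: 1 + 2 + 1 + 1 + 2 = 7 eighth notes.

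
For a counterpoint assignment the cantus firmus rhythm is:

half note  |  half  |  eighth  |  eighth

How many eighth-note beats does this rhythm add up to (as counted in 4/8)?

10

One eighth-note beat = 2 sixteenth notes.
Each duration in sixteenth notes: half note = 8; half = 8; eighth = 2; eighth = 2.
Altogether 8 + 8 + 2 + 2 = 20.
20 ÷ 2 = 10 beats.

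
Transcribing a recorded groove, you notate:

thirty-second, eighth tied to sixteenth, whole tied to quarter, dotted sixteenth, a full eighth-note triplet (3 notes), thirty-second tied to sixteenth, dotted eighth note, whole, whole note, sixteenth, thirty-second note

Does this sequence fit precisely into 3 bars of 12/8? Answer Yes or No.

One bar of 12/8 = 48 thirty-second notes, so 3 bars = 144.
Working in thirty-second notes: thirty-second = 1; eighth tied to sixteenth (eighth + sixteenth) = 6; whole tied to quarter (whole + quarter) = 40; dotted sixteenth = 3; a full eighth-note triplet (3 notes) (three triplet eighths span one quarter) = 8; thirty-second tied to sixteenth (thirty-second + sixteenth) = 3; dotted eighth note = 6; whole = 32; whole note = 32; sixteenth = 2; thirty-second note = 1.
Altogether 1 + 6 + 40 + 3 + 8 + 3 + 6 + 32 + 32 + 2 + 1 = 134.
134 falls short of 144, so the answer is No.

No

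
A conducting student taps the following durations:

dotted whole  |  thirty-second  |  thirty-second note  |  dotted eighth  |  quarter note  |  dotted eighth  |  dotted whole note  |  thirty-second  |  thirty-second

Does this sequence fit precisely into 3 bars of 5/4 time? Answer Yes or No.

One bar of 5/4 = 40 thirty-second notes, so 3 bars = 120.
Convert each value to thirty-second notes: dotted whole = 48; thirty-second = 1; thirty-second note = 1; dotted eighth = 6; quarter note = 8; dotted eighth = 6; dotted whole note = 48; thirty-second = 1; thirty-second = 1.
Total: 48 + 1 + 1 + 6 + 8 + 6 + 48 + 1 + 1 = 120.
120 equals 120, so the answer is Yes.

Yes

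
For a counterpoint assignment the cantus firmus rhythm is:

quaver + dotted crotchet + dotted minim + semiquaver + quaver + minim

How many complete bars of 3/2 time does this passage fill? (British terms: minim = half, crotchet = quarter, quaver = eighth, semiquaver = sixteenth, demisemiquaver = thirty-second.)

1

One bar of 3/2 = 24 sixteenth notes.
In sixteenth notes: quaver = 2; dotted crotchet = 6; dotted minim = 12; semiquaver = 1; quaver = 2; minim = 8.
Altogether 2 + 6 + 12 + 1 + 2 + 8 = 31.
31 ÷ 24 = 1 complete bar with 7 left over.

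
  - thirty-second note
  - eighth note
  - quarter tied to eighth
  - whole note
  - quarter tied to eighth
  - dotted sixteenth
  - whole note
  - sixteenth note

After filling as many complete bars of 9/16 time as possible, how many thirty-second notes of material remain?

8

One bar of 9/16 = 18 thirty-second notes.
Express everything in thirty-second notes: thirty-second note = 1; eighth note = 4; quarter tied to eighth (quarter + eighth) = 12; whole note = 32; quarter tied to eighth (quarter + eighth) = 12; dotted sixteenth = 3; whole note = 32; sixteenth note = 2.
Total: 1 + 4 + 12 + 32 + 12 + 3 + 32 + 2 = 98.
98 ÷ 18 = 5 complete bars with 8 thirty-second notes remaining.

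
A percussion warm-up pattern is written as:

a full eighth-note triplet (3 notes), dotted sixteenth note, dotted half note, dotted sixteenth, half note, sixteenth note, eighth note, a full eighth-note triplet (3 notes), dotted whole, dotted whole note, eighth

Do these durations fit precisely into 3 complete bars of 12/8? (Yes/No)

No

One bar of 12/8 = 48 thirty-second notes, so 3 bars = 144.
Convert each value to thirty-second notes: a full eighth-note triplet (3 notes) (three triplet eighths span one quarter) = 8; dotted sixteenth note = 3; dotted half note = 24; dotted sixteenth = 3; half note = 16; sixteenth note = 2; eighth note = 4; a full eighth-note triplet (3 notes) (three triplet eighths span one quarter) = 8; dotted whole = 48; dotted whole note = 48; eighth = 4.
Altogether 8 + 3 + 24 + 3 + 16 + 2 + 4 + 8 + 48 + 48 + 4 = 168.
168 exceeds 144, so the answer is No.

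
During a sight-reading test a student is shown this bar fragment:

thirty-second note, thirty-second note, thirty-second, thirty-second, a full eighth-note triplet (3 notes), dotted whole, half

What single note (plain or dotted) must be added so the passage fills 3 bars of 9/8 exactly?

whole note

3 bars of 9/8 = 108 thirty-second notes.
Express everything in thirty-second notes: thirty-second note = 1; thirty-second note = 1; thirty-second = 1; thirty-second = 1; a full eighth-note triplet (3 notes) (three triplet eighths span one quarter) = 8; dotted whole = 48; half = 16.
Total: 1 + 1 + 1 + 1 + 8 + 48 + 16 = 76.
Remaining: 108 − 76 = 32 thirty-second notes, which is a whole note.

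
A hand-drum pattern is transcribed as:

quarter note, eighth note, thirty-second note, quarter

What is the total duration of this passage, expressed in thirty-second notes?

21

Convert each value to thirty-second notes: quarter note = 8; eighth note = 4; thirty-second note = 1; quarter = 8.
Altogether 8 + 4 + 1 + 8 = 21 thirty-second notes.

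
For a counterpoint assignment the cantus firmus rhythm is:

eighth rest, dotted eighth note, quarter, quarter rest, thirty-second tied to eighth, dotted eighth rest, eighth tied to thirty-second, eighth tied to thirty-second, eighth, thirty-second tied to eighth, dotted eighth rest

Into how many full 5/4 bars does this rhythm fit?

1

One bar of 5/4 = 40 thirty-second notes.
Express everything in thirty-second notes: eighth rest = 4; dotted eighth note = 6; quarter = 8; quarter rest = 8; thirty-second tied to eighth (thirty-second + eighth) = 5; dotted eighth rest = 6; eighth tied to thirty-second (eighth + thirty-second) = 5; eighth tied to thirty-second (eighth + thirty-second) = 5; eighth = 4; thirty-second tied to eighth (thirty-second + eighth) = 5; dotted eighth rest = 6.
Total: 4 + 6 + 8 + 8 + 5 + 6 + 5 + 5 + 4 + 5 + 6 = 62.
62 ÷ 40 = 1 complete bar with 22 left over.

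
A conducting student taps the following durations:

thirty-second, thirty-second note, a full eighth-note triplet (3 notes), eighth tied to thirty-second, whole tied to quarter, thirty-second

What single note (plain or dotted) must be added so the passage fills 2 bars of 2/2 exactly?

2 bars of 2/2 = 64 thirty-second notes.
In thirty-second notes: thirty-second = 1; thirty-second note = 1; a full eighth-note triplet (3 notes) (three triplet eighths span one quarter) = 8; eighth tied to thirty-second (eighth + thirty-second) = 5; whole tied to quarter (whole + quarter) = 40; thirty-second = 1.
Adding: 1 + 1 + 8 + 5 + 40 + 1 = 56.
Remaining: 64 − 56 = 8 thirty-second notes, which is a quarter note.

quarter note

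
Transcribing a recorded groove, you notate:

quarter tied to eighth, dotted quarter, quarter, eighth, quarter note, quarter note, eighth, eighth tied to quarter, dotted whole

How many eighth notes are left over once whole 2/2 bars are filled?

One bar of 2/2 = 8 eighth notes.
In eighth notes: quarter tied to eighth (quarter + eighth) = 3; dotted quarter = 3; quarter = 2; eighth = 1; quarter note = 2; quarter note = 2; eighth = 1; eighth tied to quarter (eighth + quarter) = 3; dotted whole = 12.
Total: 3 + 3 + 2 + 1 + 2 + 2 + 1 + 3 + 12 = 29.
29 ÷ 8 = 3 complete bars with 5 eighth notes remaining.

5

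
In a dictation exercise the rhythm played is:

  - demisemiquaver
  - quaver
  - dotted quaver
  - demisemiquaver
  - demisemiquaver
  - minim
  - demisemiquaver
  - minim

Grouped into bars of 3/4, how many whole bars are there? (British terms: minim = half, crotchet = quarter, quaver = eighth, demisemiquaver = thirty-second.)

1

One bar of 3/4 = 24 thirty-second notes.
Convert each value to thirty-second notes: demisemiquaver = 1; quaver = 4; dotted quaver = 6; demisemiquaver = 1; demisemiquaver = 1; minim = 16; demisemiquaver = 1; minim = 16.
Adding: 1 + 4 + 6 + 1 + 1 + 16 + 1 + 16 = 46.
46 ÷ 24 = 1 complete bar with 22 left over.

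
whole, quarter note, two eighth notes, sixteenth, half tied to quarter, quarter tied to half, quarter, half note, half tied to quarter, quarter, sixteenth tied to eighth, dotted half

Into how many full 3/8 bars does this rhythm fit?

15

One bar of 3/8 = 6 sixteenth notes.
Working in sixteenth notes: whole = 16; quarter note = 4; eighth note = 2; eighth note = 2; sixteenth = 1; half tied to quarter (half + quarter) = 12; quarter tied to half (quarter + half) = 12; quarter = 4; half note = 8; half tied to quarter (half + quarter) = 12; quarter = 4; sixteenth tied to eighth (sixteenth + eighth) = 3; dotted half = 12.
Sum: 16 + 4 + 2 + 2 + 1 + 12 + 12 + 4 + 8 + 12 + 4 + 3 + 12 = 92.
92 ÷ 6 = 15 complete bars with 2 left over.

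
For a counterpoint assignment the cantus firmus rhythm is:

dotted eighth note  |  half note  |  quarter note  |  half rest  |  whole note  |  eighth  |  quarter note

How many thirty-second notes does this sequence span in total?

Each duration in thirty-second notes: dotted eighth note = 6; half note = 16; quarter note = 8; half rest = 16; whole note = 32; eighth = 4; quarter note = 8.
Altogether 6 + 16 + 8 + 16 + 32 + 4 + 8 = 90 thirty-second notes.

90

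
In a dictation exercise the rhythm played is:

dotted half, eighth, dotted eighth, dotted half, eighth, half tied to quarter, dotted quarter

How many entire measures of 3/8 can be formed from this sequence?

8

One bar of 3/8 = 6 sixteenth notes.
In sixteenth notes: dotted half = 12; eighth = 2; dotted eighth = 3; dotted half = 12; eighth = 2; half tied to quarter (half + quarter) = 12; dotted quarter = 6.
Total: 12 + 2 + 3 + 12 + 2 + 12 + 6 = 49.
49 ÷ 6 = 8 complete bars with 1 left over.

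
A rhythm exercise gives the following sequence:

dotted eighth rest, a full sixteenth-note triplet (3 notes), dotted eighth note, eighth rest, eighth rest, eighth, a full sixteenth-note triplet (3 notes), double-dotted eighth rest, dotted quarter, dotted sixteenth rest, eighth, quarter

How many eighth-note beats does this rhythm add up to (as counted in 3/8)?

One eighth-note beat = 4 thirty-second notes.
In thirty-second notes: dotted eighth rest = 6; a full sixteenth-note triplet (3 notes) (three triplet sixteenths span one eighth) = 4; dotted eighth note = 6; eighth rest = 4; eighth rest = 4; eighth = 4; a full sixteenth-note triplet (3 notes) (three triplet sixteenths span one eighth) = 4; double-dotted eighth rest = 7; dotted quarter = 12; dotted sixteenth rest = 3; eighth = 4; quarter = 8.
Altogether 6 + 4 + 6 + 4 + 4 + 4 + 4 + 7 + 12 + 3 + 4 + 8 = 66.
66 ÷ 4 = 16.5 beats.

16.5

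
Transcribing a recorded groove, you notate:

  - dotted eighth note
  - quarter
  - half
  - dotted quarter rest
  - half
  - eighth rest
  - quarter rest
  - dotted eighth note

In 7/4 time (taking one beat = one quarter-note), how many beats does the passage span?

9.5

One quarter-note beat = 4 sixteenth notes.
In sixteenth notes: dotted eighth note = 3; quarter = 4; half = 8; dotted quarter rest = 6; half = 8; eighth rest = 2; quarter rest = 4; dotted eighth note = 3.
Total: 3 + 4 + 8 + 6 + 8 + 2 + 4 + 3 = 38.
38 ÷ 4 = 9.5 beats.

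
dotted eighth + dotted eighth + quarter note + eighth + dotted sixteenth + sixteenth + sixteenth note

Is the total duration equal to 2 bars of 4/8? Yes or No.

No

One bar of 4/8 = 16 thirty-second notes, so 2 bars = 32.
Each duration in thirty-second notes: dotted eighth = 6; dotted eighth = 6; quarter note = 8; eighth = 4; dotted sixteenth = 3; sixteenth = 2; sixteenth note = 2.
Adding: 6 + 6 + 8 + 4 + 3 + 2 + 2 = 31.
31 falls short of 32, so the answer is No.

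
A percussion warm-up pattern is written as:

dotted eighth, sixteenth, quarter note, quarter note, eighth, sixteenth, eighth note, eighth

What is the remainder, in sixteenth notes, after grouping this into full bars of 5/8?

One bar of 5/8 = 10 sixteenth notes.
Each duration in sixteenth notes: dotted eighth = 3; sixteenth = 1; quarter note = 4; quarter note = 4; eighth = 2; sixteenth = 1; eighth note = 2; eighth = 2.
Sum: 3 + 1 + 4 + 4 + 2 + 1 + 2 + 2 = 19.
19 ÷ 10 = 1 complete bar with 9 sixteenth notes remaining.

9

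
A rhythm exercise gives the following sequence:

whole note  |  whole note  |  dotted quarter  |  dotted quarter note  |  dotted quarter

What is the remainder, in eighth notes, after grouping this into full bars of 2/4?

One bar of 2/4 = 4 eighth notes.
Convert each value to eighth notes: whole note = 8; whole note = 8; dotted quarter = 3; dotted quarter note = 3; dotted quarter = 3.
Total: 8 + 8 + 3 + 3 + 3 = 25.
25 ÷ 4 = 6 complete bars with 1 eighth note remaining.

1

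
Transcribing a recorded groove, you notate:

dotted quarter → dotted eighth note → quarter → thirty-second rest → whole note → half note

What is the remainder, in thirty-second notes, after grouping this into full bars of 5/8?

One bar of 5/8 = 20 thirty-second notes.
In thirty-second notes: dotted quarter = 12; dotted eighth note = 6; quarter = 8; thirty-second rest = 1; whole note = 32; half note = 16.
Sum: 12 + 6 + 8 + 1 + 32 + 16 = 75.
75 ÷ 20 = 3 complete bars with 15 thirty-second notes remaining.

15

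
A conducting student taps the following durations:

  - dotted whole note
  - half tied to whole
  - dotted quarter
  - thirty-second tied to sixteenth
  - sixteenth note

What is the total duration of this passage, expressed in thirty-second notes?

In thirty-second notes: dotted whole note = 48; half tied to whole (half + whole) = 48; dotted quarter = 12; thirty-second tied to sixteenth (thirty-second + sixteenth) = 3; sixteenth note = 2.
Altogether 48 + 48 + 12 + 3 + 2 = 113 thirty-second notes.

113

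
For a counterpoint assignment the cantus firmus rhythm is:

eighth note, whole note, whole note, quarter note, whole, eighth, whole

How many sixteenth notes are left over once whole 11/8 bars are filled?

One bar of 11/8 = 11 eighth notes.
In eighth notes: eighth note = 1; whole note = 8; whole note = 8; quarter note = 2; whole = 8; eighth = 1; whole = 8.
Sum: 1 + 8 + 8 + 2 + 8 + 1 + 8 = 36.
36 ÷ 11 = 3 complete bars with 3 eighth notes remaining = 6 sixteenth notes.

6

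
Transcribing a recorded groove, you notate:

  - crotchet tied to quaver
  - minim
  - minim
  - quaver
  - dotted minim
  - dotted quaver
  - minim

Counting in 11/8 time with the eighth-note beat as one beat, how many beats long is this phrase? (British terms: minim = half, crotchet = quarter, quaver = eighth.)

One eighth-note beat = 2 sixteenth notes.
Express everything in sixteenth notes: crotchet tied to quaver (crotchet + quaver) = 6; minim = 8; minim = 8; quaver = 2; dotted minim = 12; dotted quaver = 3; minim = 8.
Adding: 6 + 8 + 8 + 2 + 12 + 3 + 8 = 47.
47 ÷ 2 = 23.5 beats.

23.5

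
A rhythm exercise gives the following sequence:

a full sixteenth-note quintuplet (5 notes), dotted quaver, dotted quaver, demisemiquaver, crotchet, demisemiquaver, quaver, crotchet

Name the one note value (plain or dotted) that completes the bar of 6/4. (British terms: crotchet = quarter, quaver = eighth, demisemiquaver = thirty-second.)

dotted eighth note

The bar of 6/4 = 48 thirty-second notes.
Working in thirty-second notes: a full sixteenth-note quintuplet (5 notes) (five quintuplet sixteenths span one quarter) = 8; dotted quaver = 6; dotted quaver = 6; demisemiquaver = 1; crotchet = 8; demisemiquaver = 1; quaver = 4; crotchet = 8.
Total: 8 + 6 + 6 + 1 + 8 + 1 + 4 + 8 = 42.
Remaining: 48 − 42 = 6 thirty-second notes, which is a dotted eighth note.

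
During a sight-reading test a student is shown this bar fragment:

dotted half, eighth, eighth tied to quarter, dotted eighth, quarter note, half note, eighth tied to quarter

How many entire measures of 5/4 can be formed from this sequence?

2

One bar of 5/4 = 20 sixteenth notes.
In sixteenth notes: dotted half = 12; eighth = 2; eighth tied to quarter (eighth + quarter) = 6; dotted eighth = 3; quarter note = 4; half note = 8; eighth tied to quarter (eighth + quarter) = 6.
Adding: 12 + 2 + 6 + 3 + 4 + 8 + 6 = 41.
41 ÷ 20 = 2 complete bars with 1 left over.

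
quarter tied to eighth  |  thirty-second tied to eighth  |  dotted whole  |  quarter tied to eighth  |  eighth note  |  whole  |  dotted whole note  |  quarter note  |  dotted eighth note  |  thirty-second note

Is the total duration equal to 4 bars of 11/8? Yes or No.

One bar of 11/8 = 44 thirty-second notes, so 4 bars = 176.
Convert each value to thirty-second notes: quarter tied to eighth (quarter + eighth) = 12; thirty-second tied to eighth (thirty-second + eighth) = 5; dotted whole = 48; quarter tied to eighth (quarter + eighth) = 12; eighth note = 4; whole = 32; dotted whole note = 48; quarter note = 8; dotted eighth note = 6; thirty-second note = 1.
Sum: 12 + 5 + 48 + 12 + 4 + 32 + 48 + 8 + 6 + 1 = 176.
176 equals 176, so the answer is Yes.

Yes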